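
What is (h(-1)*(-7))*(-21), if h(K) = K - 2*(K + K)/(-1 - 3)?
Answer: -294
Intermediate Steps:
h(K) = 2*K (h(K) = K - 2*2*K/(-4) = K - 2*2*K*(-1)/4 = K - (-1)*K = K + K = 2*K)
(h(-1)*(-7))*(-21) = ((2*(-1))*(-7))*(-21) = -2*(-7)*(-21) = 14*(-21) = -294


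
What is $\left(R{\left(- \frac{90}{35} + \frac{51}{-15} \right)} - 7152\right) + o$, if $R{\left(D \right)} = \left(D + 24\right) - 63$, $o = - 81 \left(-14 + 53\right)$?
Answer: $- \frac{362459}{35} \approx -10356.0$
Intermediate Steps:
$o = -3159$ ($o = \left(-81\right) 39 = -3159$)
$R{\left(D \right)} = -39 + D$ ($R{\left(D \right)} = \left(24 + D\right) - 63 = -39 + D$)
$\left(R{\left(- \frac{90}{35} + \frac{51}{-15} \right)} - 7152\right) + o = \left(\left(-39 + \left(- \frac{90}{35} + \frac{51}{-15}\right)\right) - 7152\right) - 3159 = \left(\left(-39 + \left(\left(-90\right) \frac{1}{35} + 51 \left(- \frac{1}{15}\right)\right)\right) - 7152\right) - 3159 = \left(\left(-39 - \frac{209}{35}\right) - 7152\right) - 3159 = \left(- \frac{1574}{35} - 7152\right) - 3159 = - \frac{251894}{35} - 3159 = - \frac{362459}{35}$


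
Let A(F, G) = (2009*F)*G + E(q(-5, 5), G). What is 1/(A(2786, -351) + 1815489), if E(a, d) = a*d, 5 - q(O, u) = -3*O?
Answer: -1/1962753975 ≈ -5.0949e-10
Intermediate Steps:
q(O, u) = 5 + 3*O (q(O, u) = 5 - (-3)*O = 5 + 3*O)
A(F, G) = -10*G + 2009*F*G (A(F, G) = (2009*F)*G + (5 + 3*(-5))*G = 2009*F*G + (5 - 15)*G = 2009*F*G - 10*G = -10*G + 2009*F*G)
1/(A(2786, -351) + 1815489) = 1/(-351*(-10 + 2009*2786) + 1815489) = 1/(-351*(-10 + 5597074) + 1815489) = 1/(-351*5597064 + 1815489) = 1/(-1964569464 + 1815489) = 1/(-1962753975) = -1/1962753975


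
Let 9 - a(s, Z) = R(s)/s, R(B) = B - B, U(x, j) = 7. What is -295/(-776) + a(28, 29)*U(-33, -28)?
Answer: 49183/776 ≈ 63.380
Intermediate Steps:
R(B) = 0
a(s, Z) = 9 (a(s, Z) = 9 - 0/s = 9 - 1*0 = 9 + 0 = 9)
-295/(-776) + a(28, 29)*U(-33, -28) = -295/(-776) + 9*7 = -295*(-1/776) + 63 = 295/776 + 63 = 49183/776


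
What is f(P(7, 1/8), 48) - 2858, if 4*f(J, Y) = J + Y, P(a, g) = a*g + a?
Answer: -91009/32 ≈ -2844.0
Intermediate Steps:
P(a, g) = a + a*g
f(J, Y) = J/4 + Y/4 (f(J, Y) = (J + Y)/4 = J/4 + Y/4)
f(P(7, 1/8), 48) - 2858 = ((7*(1 + 1/8))/4 + (¼)*48) - 2858 = ((7*(1 + ⅛))/4 + 12) - 2858 = ((7*(9/8))/4 + 12) - 2858 = ((¼)*(63/8) + 12) - 2858 = (63/32 + 12) - 2858 = 447/32 - 2858 = -91009/32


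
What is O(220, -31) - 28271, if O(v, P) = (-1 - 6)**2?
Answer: -28222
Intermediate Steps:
O(v, P) = 49 (O(v, P) = (-7)**2 = 49)
O(220, -31) - 28271 = 49 - 28271 = -28222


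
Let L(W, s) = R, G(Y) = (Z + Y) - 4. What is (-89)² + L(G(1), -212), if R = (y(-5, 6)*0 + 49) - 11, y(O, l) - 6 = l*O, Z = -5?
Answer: 7959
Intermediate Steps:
y(O, l) = 6 + O*l (y(O, l) = 6 + l*O = 6 + O*l)
R = 38 (R = ((6 - 5*6)*0 + 49) - 11 = ((6 - 30)*0 + 49) - 11 = (-24*0 + 49) - 11 = (0 + 49) - 11 = 49 - 11 = 38)
G(Y) = -9 + Y (G(Y) = (-5 + Y) - 4 = -9 + Y)
L(W, s) = 38
(-89)² + L(G(1), -212) = (-89)² + 38 = 7921 + 38 = 7959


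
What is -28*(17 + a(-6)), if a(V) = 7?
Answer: -672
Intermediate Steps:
-28*(17 + a(-6)) = -28*(17 + 7) = -28*24 = -672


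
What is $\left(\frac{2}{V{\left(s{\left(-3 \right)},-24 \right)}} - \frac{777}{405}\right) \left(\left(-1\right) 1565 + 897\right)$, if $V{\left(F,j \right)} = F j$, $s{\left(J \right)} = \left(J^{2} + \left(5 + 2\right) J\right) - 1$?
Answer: $\frac{2241641}{1755} \approx 1277.3$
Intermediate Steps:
$s{\left(J \right)} = -1 + J^{2} + 7 J$ ($s{\left(J \right)} = \left(J^{2} + 7 J\right) - 1 = -1 + J^{2} + 7 J$)
$\left(\frac{2}{V{\left(s{\left(-3 \right)},-24 \right)}} - \frac{777}{405}\right) \left(\left(-1\right) 1565 + 897\right) = \left(\frac{2}{\left(-1 + \left(-3\right)^{2} + 7 \left(-3\right)\right) \left(-24\right)} - \frac{777}{405}\right) \left(\left(-1\right) 1565 + 897\right) = \left(\frac{2}{\left(-1 + 9 - 21\right) \left(-24\right)} - \frac{259}{135}\right) \left(-1565 + 897\right) = \left(\frac{2}{\left(-13\right) \left(-24\right)} - \frac{259}{135}\right) \left(-668\right) = \left(\frac{2}{312} - \frac{259}{135}\right) \left(-668\right) = \left(2 \cdot \frac{1}{312} - \frac{259}{135}\right) \left(-668\right) = \left(\frac{1}{156} - \frac{259}{135}\right) \left(-668\right) = \left(- \frac{13423}{7020}\right) \left(-668\right) = \frac{2241641}{1755}$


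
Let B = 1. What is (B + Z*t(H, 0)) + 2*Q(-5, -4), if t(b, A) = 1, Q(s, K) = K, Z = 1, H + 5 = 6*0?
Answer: -6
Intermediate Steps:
H = -5 (H = -5 + 6*0 = -5 + 0 = -5)
(B + Z*t(H, 0)) + 2*Q(-5, -4) = (1 + 1*1) + 2*(-4) = (1 + 1) - 8 = 2 - 8 = -6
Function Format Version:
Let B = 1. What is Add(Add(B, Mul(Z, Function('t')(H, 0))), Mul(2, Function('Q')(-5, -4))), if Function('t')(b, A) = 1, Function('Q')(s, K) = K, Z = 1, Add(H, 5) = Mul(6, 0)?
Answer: -6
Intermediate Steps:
H = -5 (H = Add(-5, Mul(6, 0)) = Add(-5, 0) = -5)
Add(Add(B, Mul(Z, Function('t')(H, 0))), Mul(2, Function('Q')(-5, -4))) = Add(Add(1, Mul(1, 1)), Mul(2, -4)) = Add(Add(1, 1), -8) = Add(2, -8) = -6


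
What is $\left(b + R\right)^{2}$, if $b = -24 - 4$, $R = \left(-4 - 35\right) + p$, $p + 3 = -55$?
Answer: $15625$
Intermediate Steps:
$p = -58$ ($p = -3 - 55 = -58$)
$R = -97$ ($R = \left(-4 - 35\right) - 58 = -39 - 58 = -97$)
$b = -28$
$\left(b + R\right)^{2} = \left(-28 - 97\right)^{2} = \left(-125\right)^{2} = 15625$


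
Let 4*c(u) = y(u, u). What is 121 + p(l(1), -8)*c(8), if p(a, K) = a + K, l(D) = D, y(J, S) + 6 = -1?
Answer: 533/4 ≈ 133.25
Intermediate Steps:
y(J, S) = -7 (y(J, S) = -6 - 1 = -7)
c(u) = -7/4 (c(u) = (¼)*(-7) = -7/4)
p(a, K) = K + a
121 + p(l(1), -8)*c(8) = 121 + (-8 + 1)*(-7/4) = 121 - 7*(-7/4) = 121 + 49/4 = 533/4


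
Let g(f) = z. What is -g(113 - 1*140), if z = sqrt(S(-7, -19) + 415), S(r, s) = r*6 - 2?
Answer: -sqrt(371) ≈ -19.261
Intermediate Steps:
S(r, s) = -2 + 6*r (S(r, s) = 6*r - 2 = -2 + 6*r)
z = sqrt(371) (z = sqrt((-2 + 6*(-7)) + 415) = sqrt((-2 - 42) + 415) = sqrt(-44 + 415) = sqrt(371) ≈ 19.261)
g(f) = sqrt(371)
-g(113 - 1*140) = -sqrt(371)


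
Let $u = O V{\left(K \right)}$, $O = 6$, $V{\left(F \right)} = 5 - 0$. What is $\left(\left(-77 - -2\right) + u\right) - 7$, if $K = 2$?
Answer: $-52$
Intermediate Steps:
$V{\left(F \right)} = 5$ ($V{\left(F \right)} = 5 + 0 = 5$)
$u = 30$ ($u = 6 \cdot 5 = 30$)
$\left(\left(-77 - -2\right) + u\right) - 7 = \left(\left(-77 - -2\right) + 30\right) - 7 = \left(\left(-77 + 2\right) + 30\right) - 7 = \left(-75 + 30\right) - 7 = -45 - 7 = -52$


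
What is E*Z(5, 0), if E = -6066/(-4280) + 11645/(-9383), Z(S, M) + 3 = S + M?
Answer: 3538339/10039810 ≈ 0.35243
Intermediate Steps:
Z(S, M) = -3 + M + S (Z(S, M) = -3 + (S + M) = -3 + (M + S) = -3 + M + S)
E = 3538339/20079620 (E = -6066*(-1/4280) + 11645*(-1/9383) = 3033/2140 - 11645/9383 = 3538339/20079620 ≈ 0.17622)
E*Z(5, 0) = 3538339*(-3 + 0 + 5)/20079620 = (3538339/20079620)*2 = 3538339/10039810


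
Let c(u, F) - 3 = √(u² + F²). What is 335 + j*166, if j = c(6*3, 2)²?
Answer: 56277 + 1992*√82 ≈ 74315.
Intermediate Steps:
c(u, F) = 3 + √(F² + u²) (c(u, F) = 3 + √(u² + F²) = 3 + √(F² + u²))
j = (3 + 2*√82)² (j = (3 + √(2² + (6*3)²))² = (3 + √(4 + 18²))² = (3 + √(4 + 324))² = (3 + √328)² = (3 + 2*√82)² ≈ 445.66)
335 + j*166 = 335 + (337 + 12*√82)*166 = 335 + (55942 + 1992*√82) = 56277 + 1992*√82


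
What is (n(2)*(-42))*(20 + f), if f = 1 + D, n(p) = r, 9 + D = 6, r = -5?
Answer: 3780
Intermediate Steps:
D = -3 (D = -9 + 6 = -3)
n(p) = -5
f = -2 (f = 1 - 3 = -2)
(n(2)*(-42))*(20 + f) = (-5*(-42))*(20 - 2) = 210*18 = 3780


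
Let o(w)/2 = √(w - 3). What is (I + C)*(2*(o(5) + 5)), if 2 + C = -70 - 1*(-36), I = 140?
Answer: 1040 + 416*√2 ≈ 1628.3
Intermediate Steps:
o(w) = 2*√(-3 + w) (o(w) = 2*√(w - 3) = 2*√(-3 + w))
C = -36 (C = -2 + (-70 - 1*(-36)) = -2 + (-70 + 36) = -2 - 34 = -36)
(I + C)*(2*(o(5) + 5)) = (140 - 36)*(2*(2*√(-3 + 5) + 5)) = 104*(2*(2*√2 + 5)) = 104*(2*(5 + 2*√2)) = 104*(10 + 4*√2) = 1040 + 416*√2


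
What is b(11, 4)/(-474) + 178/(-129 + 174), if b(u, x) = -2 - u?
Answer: 28319/7110 ≈ 3.9830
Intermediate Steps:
b(11, 4)/(-474) + 178/(-129 + 174) = (-2 - 1*11)/(-474) + 178/(-129 + 174) = (-2 - 11)*(-1/474) + 178/45 = -13*(-1/474) + 178*(1/45) = 13/474 + 178/45 = 28319/7110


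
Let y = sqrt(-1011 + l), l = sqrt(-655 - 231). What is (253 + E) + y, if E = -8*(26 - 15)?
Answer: 165 + sqrt(-1011 + I*sqrt(886)) ≈ 165.47 + 31.8*I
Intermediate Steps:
E = -88 (E = -8*11 = -88)
l = I*sqrt(886) (l = sqrt(-886) = I*sqrt(886) ≈ 29.766*I)
y = sqrt(-1011 + I*sqrt(886)) ≈ 0.468 + 31.8*I
(253 + E) + y = (253 - 88) + sqrt(-1011 + I*sqrt(886)) = 165 + sqrt(-1011 + I*sqrt(886))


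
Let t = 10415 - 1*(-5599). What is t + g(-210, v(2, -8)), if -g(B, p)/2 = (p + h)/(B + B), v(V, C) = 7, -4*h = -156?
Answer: 1681493/105 ≈ 16014.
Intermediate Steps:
t = 16014 (t = 10415 + 5599 = 16014)
h = 39 (h = -¼*(-156) = 39)
g(B, p) = -(39 + p)/B (g(B, p) = -2*(p + 39)/(B + B) = -2*(39 + p)/(2*B) = -2*(39 + p)*1/(2*B) = -(39 + p)/B)
t + g(-210, v(2, -8)) = 16014 + (-39 - 1*7)/(-210) = 16014 - (-39 - 7)/210 = 16014 - 1/210*(-46) = 16014 + 23/105 = 1681493/105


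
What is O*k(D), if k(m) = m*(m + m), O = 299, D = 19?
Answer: 215878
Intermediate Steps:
k(m) = 2*m² (k(m) = m*(2*m) = 2*m²)
O*k(D) = 299*(2*19²) = 299*(2*361) = 299*722 = 215878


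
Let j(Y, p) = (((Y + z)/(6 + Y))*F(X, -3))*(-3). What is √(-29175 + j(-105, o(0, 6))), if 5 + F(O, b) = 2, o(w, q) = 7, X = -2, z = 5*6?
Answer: 15*I*√15686/11 ≈ 170.79*I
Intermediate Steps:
z = 30
F(O, b) = -3 (F(O, b) = -5 + 2 = -3)
j(Y, p) = 9*(30 + Y)/(6 + Y) (j(Y, p) = (((Y + 30)/(6 + Y))*(-3))*(-3) = (((30 + Y)/(6 + Y))*(-3))*(-3) = -3*(30 + Y)/(6 + Y)*(-3) = 9*(30 + Y)/(6 + Y))
√(-29175 + j(-105, o(0, 6))) = √(-29175 + 9*(30 - 105)/(6 - 105)) = √(-29175 + 9*(-75)/(-99)) = √(-29175 + 9*(-1/99)*(-75)) = √(-29175 + 75/11) = √(-320850/11) = 15*I*√15686/11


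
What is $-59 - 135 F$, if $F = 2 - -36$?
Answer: $-5189$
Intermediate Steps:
$F = 38$ ($F = 2 + 36 = 38$)
$-59 - 135 F = -59 - 5130 = -5189$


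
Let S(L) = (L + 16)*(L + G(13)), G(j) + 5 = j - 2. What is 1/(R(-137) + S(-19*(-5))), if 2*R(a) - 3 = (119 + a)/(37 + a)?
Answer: 100/1121259 ≈ 8.9185e-5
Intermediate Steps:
G(j) = -7 + j (G(j) = -5 + (j - 2) = -5 + (-2 + j) = -7 + j)
S(L) = (6 + L)*(16 + L) (S(L) = (L + 16)*(L + (-7 + 13)) = (16 + L)*(L + 6) = (16 + L)*(6 + L) = (6 + L)*(16 + L))
R(a) = 3/2 + (119 + a)/(2*(37 + a)) (R(a) = 3/2 + ((119 + a)/(37 + a))/2 = 3/2 + (119 + a)/(2*(37 + a)))
1/(R(-137) + S(-19*(-5))) = 1/((115 + 2*(-137))/(37 - 137) + (96 + (-19*(-5))**2 + 22*(-19*(-5)))) = 1/((115 - 274)/(-100) + (96 + 95**2 + 22*95)) = 1/(-1/100*(-159) + (96 + 9025 + 2090)) = 1/(159/100 + 11211) = 1/(1121259/100) = 100/1121259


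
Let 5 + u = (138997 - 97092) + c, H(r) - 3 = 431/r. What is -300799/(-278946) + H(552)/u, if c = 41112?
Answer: 2297330272813/2130339612384 ≈ 1.0784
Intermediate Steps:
H(r) = 3 + 431/r
u = 83012 (u = -5 + ((138997 - 97092) + 41112) = -5 + (41905 + 41112) = -5 + 83017 = 83012)
-300799/(-278946) + H(552)/u = -300799/(-278946) + (3 + 431/552)/83012 = -300799*(-1/278946) + (3 + 431*(1/552))*(1/83012) = 300799/278946 + (3 + 431/552)*(1/83012) = 300799/278946 + (2087/552)*(1/83012) = 300799/278946 + 2087/45822624 = 2297330272813/2130339612384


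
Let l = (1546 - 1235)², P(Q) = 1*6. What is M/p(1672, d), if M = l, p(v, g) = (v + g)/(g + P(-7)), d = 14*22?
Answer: 15185197/990 ≈ 15339.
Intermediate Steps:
P(Q) = 6
d = 308
p(v, g) = (g + v)/(6 + g) (p(v, g) = (v + g)/(g + 6) = (g + v)/(6 + g))
l = 96721 (l = 311² = 96721)
M = 96721
M/p(1672, d) = 96721/(((308 + 1672)/(6 + 308))) = 96721/((1980/314)) = 96721/(((1/314)*1980)) = 96721/(990/157) = 96721*(157/990) = 15185197/990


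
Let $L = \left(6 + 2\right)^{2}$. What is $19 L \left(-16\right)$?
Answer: $-19456$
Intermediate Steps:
$L = 64$ ($L = 8^{2} = 64$)
$19 L \left(-16\right) = 19 \cdot 64 \left(-16\right) = 1216 \left(-16\right) = -19456$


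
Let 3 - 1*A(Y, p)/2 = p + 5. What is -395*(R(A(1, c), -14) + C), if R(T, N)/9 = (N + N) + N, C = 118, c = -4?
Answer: 102700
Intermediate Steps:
A(Y, p) = -4 - 2*p (A(Y, p) = 6 - 2*(p + 5) = 6 - 2*(5 + p) = 6 + (-10 - 2*p) = -4 - 2*p)
R(T, N) = 27*N (R(T, N) = 9*((N + N) + N) = 9*(2*N + N) = 9*(3*N) = 27*N)
-395*(R(A(1, c), -14) + C) = -395*(27*(-14) + 118) = -395*(-378 + 118) = -395*(-260) = 102700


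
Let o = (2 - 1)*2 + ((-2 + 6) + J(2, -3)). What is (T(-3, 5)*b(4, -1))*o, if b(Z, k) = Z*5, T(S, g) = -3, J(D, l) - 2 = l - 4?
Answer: -60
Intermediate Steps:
J(D, l) = -2 + l (J(D, l) = 2 + (l - 4) = 2 + (-4 + l) = -2 + l)
b(Z, k) = 5*Z
o = 1 (o = (2 - 1)*2 + ((-2 + 6) + (-2 - 3)) = 1*2 + (4 - 5) = 2 - 1 = 1)
(T(-3, 5)*b(4, -1))*o = -15*4*1 = -3*20*1 = -60*1 = -60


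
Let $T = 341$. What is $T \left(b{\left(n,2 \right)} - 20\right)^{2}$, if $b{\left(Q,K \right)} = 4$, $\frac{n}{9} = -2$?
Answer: $87296$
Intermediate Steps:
$n = -18$ ($n = 9 \left(-2\right) = -18$)
$T \left(b{\left(n,2 \right)} - 20\right)^{2} = 341 \left(4 - 20\right)^{2} = 341 \left(-16\right)^{2} = 341 \cdot 256 = 87296$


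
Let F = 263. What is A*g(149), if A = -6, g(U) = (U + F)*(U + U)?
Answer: -736656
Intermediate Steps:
g(U) = 2*U*(263 + U) (g(U) = (U + 263)*(U + U) = (263 + U)*(2*U) = 2*U*(263 + U))
A*g(149) = -12*149*(263 + 149) = -12*149*412 = -6*122776 = -736656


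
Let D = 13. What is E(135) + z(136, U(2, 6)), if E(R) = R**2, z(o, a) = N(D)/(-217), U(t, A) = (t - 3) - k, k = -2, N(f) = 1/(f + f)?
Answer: 102825449/5642 ≈ 18225.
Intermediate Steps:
N(f) = 1/(2*f)
U(t, A) = -1 + t (U(t, A) = (t - 3) - 1*(-2) = (-3 + t) + 2 = -1 + t)
z(o, a) = -1/5642 (z(o, a) = ((1/2)/13)/(-217) = ((1/2)*(1/13))*(-1/217) = (1/26)*(-1/217) = -1/5642)
E(135) + z(136, U(2, 6)) = 135**2 - 1/5642 = 18225 - 1/5642 = 102825449/5642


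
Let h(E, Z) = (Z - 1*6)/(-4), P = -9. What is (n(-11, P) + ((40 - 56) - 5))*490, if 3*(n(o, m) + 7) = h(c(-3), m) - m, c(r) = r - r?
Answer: -23275/2 ≈ -11638.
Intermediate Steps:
c(r) = 0
h(E, Z) = 3/2 - Z/4 (h(E, Z) = (Z - 6)*(-1/4) = (-6 + Z)*(-1/4) = 3/2 - Z/4)
n(o, m) = -13/2 - 5*m/12 (n(o, m) = -7 + ((3/2 - m/4) - m)/3 = -7 + (3/2 - 5*m/4)/3 = -7 + (1/2 - 5*m/12) = -13/2 - 5*m/12)
(n(-11, P) + ((40 - 56) - 5))*490 = ((-13/2 - 5/12*(-9)) + ((40 - 56) - 5))*490 = ((-13/2 + 15/4) + (-16 - 5))*490 = (-11/4 - 21)*490 = -95/4*490 = -23275/2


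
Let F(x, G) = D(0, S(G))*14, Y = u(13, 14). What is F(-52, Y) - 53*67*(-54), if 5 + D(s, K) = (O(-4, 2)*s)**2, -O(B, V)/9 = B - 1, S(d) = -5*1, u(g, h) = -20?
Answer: 191684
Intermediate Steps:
S(d) = -5
Y = -20
O(B, V) = 9 - 9*B (O(B, V) = -9*(B - 1) = -9*(-1 + B) = 9 - 9*B)
D(s, K) = -5 + 2025*s**2 (D(s, K) = -5 + ((9 - 9*(-4))*s)**2 = -5 + ((9 + 36)*s)**2 = -5 + (45*s)**2 = -5 + 2025*s**2)
F(x, G) = -70 (F(x, G) = (-5 + 2025*0**2)*14 = (-5 + 2025*0)*14 = (-5 + 0)*14 = -5*14 = -70)
F(-52, Y) - 53*67*(-54) = -70 - 53*67*(-54) = -70 - 3551*(-54) = -70 - 1*(-191754) = -70 + 191754 = 191684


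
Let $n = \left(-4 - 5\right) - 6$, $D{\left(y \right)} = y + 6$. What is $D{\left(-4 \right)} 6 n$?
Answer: $-180$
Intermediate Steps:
$D{\left(y \right)} = 6 + y$
$n = -15$ ($n = -9 - 6 = -15$)
$D{\left(-4 \right)} 6 n = \left(6 - 4\right) 6 \left(-15\right) = 2 \cdot 6 \left(-15\right) = 12 \left(-15\right) = -180$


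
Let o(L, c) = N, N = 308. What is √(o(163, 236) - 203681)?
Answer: 3*I*√22597 ≈ 450.97*I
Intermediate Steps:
o(L, c) = 308
√(o(163, 236) - 203681) = √(308 - 203681) = √(-203373) = 3*I*√22597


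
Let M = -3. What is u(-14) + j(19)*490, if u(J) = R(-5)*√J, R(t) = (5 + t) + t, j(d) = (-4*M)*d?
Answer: 111720 - 5*I*√14 ≈ 1.1172e+5 - 18.708*I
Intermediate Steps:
j(d) = 12*d (j(d) = (-4*(-3))*d = 12*d)
R(t) = 5 + 2*t
u(J) = -5*√J (u(J) = (5 + 2*(-5))*√J = (5 - 10)*√J = -5*√J)
u(-14) + j(19)*490 = -5*I*√14 + (12*19)*490 = -5*I*√14 + 228*490 = -5*I*√14 + 111720 = 111720 - 5*I*√14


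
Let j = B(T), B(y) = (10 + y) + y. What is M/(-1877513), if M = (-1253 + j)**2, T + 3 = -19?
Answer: -150579/170683 ≈ -0.88221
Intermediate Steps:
T = -22 (T = -3 - 19 = -22)
B(y) = 10 + 2*y
j = -34 (j = 10 + 2*(-22) = 10 - 44 = -34)
M = 1656369 (M = (-1253 - 34)**2 = (-1287)**2 = 1656369)
M/(-1877513) = 1656369/(-1877513) = 1656369*(-1/1877513) = -150579/170683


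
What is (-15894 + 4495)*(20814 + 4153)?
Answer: -284598833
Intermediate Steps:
(-15894 + 4495)*(20814 + 4153) = -11399*24967 = -284598833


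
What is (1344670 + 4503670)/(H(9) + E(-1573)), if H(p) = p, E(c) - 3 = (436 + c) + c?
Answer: -2924170/1349 ≈ -2167.7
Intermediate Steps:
E(c) = 439 + 2*c (E(c) = 3 + ((436 + c) + c) = 3 + (436 + 2*c) = 439 + 2*c)
(1344670 + 4503670)/(H(9) + E(-1573)) = (1344670 + 4503670)/(9 + (439 + 2*(-1573))) = 5848340/(9 + (439 - 3146)) = 5848340/(9 - 2707) = 5848340/(-2698) = 5848340*(-1/2698) = -2924170/1349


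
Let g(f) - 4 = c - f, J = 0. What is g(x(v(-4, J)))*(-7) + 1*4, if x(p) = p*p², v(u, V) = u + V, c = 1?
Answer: -479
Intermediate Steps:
v(u, V) = V + u
x(p) = p³
g(f) = 5 - f (g(f) = 4 + (1 - f) = 5 - f)
g(x(v(-4, J)))*(-7) + 1*4 = (5 - (0 - 4)³)*(-7) + 1*4 = (5 - 1*(-4)³)*(-7) + 4 = (5 - 1*(-64))*(-7) + 4 = (5 + 64)*(-7) + 4 = 69*(-7) + 4 = -483 + 4 = -479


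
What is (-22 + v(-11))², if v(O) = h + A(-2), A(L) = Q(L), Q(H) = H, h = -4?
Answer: 784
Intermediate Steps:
A(L) = L
v(O) = -6 (v(O) = -4 - 2 = -6)
(-22 + v(-11))² = (-22 - 6)² = (-28)² = 784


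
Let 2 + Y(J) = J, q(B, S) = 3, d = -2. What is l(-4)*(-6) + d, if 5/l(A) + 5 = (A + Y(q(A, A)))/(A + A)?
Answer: 166/37 ≈ 4.4865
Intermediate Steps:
Y(J) = -2 + J
l(A) = 5/(-5 + (1 + A)/(2*A)) (l(A) = 5/(-5 + (A + (-2 + 3))/(A + A)) = 5/(-5 + (A + 1)/((2*A))) = 5/(-5 + (1 + A)*(1/(2*A))) = 5/(-5 + (1 + A)/(2*A)))
l(-4)*(-6) + d = -10*(-4)/(-1 + 9*(-4))*(-6) - 2 = -10*(-4)/(-1 - 36)*(-6) - 2 = -10*(-4)/(-37)*(-6) - 2 = -10*(-4)*(-1/37)*(-6) - 2 = -40/37*(-6) - 2 = 240/37 - 2 = 166/37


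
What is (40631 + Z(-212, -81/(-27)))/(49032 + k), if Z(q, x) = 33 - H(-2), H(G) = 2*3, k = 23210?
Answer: 20329/36121 ≈ 0.56280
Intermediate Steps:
H(G) = 6
Z(q, x) = 27 (Z(q, x) = 33 - 1*6 = 33 - 6 = 27)
(40631 + Z(-212, -81/(-27)))/(49032 + k) = (40631 + 27)/(49032 + 23210) = 40658/72242 = 40658*(1/72242) = 20329/36121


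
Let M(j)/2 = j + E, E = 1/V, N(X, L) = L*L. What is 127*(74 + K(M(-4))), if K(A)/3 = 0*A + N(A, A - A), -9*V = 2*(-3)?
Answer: 9398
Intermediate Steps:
V = 2/3 (V = -2*(-3)/9 = -1/9*(-6) = 2/3 ≈ 0.66667)
N(X, L) = L**2
E = 3/2 (E = 1/(2/3) = 3/2 ≈ 1.5000)
M(j) = 3 + 2*j (M(j) = 2*(j + 3/2) = 2*(3/2 + j) = 3 + 2*j)
K(A) = 0 (K(A) = 3*(0*A + (A - A)**2) = 3*(0 + 0**2) = 3*(0 + 0) = 3*0 = 0)
127*(74 + K(M(-4))) = 127*(74 + 0) = 127*74 = 9398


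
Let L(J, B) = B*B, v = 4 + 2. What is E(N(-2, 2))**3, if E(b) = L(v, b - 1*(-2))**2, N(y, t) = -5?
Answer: 531441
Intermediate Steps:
v = 6
L(J, B) = B**2
E(b) = (2 + b)**4 (E(b) = ((b - 1*(-2))**2)**2 = ((b + 2)**2)**2 = ((2 + b)**2)**2 = (2 + b)**4)
E(N(-2, 2))**3 = ((2 - 5)**4)**3 = ((-3)**4)**3 = 81**3 = 531441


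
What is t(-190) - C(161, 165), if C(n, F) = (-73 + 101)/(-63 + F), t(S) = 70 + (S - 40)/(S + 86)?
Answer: 190777/2652 ≈ 71.937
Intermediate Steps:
t(S) = 70 + (-40 + S)/(86 + S)
C(n, F) = 28/(-63 + F)
t(-190) - C(161, 165) = (5980 + 71*(-190))/(86 - 190) - 28/(-63 + 165) = (5980 - 13490)/(-104) - 28/102 = -1/104*(-7510) - 28/102 = 3755/52 - 1*14/51 = 3755/52 - 14/51 = 190777/2652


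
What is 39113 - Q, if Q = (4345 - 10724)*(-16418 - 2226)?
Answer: -118890963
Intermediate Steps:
Q = 118930076 (Q = -6379*(-18644) = 118930076)
39113 - Q = 39113 - 1*118930076 = 39113 - 118930076 = -118890963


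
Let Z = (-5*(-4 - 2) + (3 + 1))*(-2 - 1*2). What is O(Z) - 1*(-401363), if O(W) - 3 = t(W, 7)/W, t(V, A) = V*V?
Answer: 401230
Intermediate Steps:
t(V, A) = V**2
Z = -136 (Z = (-5*(-6) + 4)*(-2 - 2) = (30 + 4)*(-4) = 34*(-4) = -136)
O(W) = 3 + W (O(W) = 3 + W**2/W = 3 + W)
O(Z) - 1*(-401363) = (3 - 136) - 1*(-401363) = -133 + 401363 = 401230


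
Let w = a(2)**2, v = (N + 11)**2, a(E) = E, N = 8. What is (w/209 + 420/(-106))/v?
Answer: -43678/3998797 ≈ -0.010923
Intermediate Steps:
v = 361 (v = (8 + 11)**2 = 19**2 = 361)
w = 4 (w = 2**2 = 4)
(w/209 + 420/(-106))/v = (4/209 + 420/(-106))/361 = (4*(1/209) + 420*(-1/106))*(1/361) = (4/209 - 210/53)*(1/361) = -43678/11077*1/361 = -43678/3998797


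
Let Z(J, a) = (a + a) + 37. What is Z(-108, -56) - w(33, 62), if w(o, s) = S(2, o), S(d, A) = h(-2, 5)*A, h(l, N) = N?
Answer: -240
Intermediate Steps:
S(d, A) = 5*A
Z(J, a) = 37 + 2*a (Z(J, a) = 2*a + 37 = 37 + 2*a)
w(o, s) = 5*o
Z(-108, -56) - w(33, 62) = (37 + 2*(-56)) - 5*33 = (37 - 112) - 1*165 = -75 - 165 = -240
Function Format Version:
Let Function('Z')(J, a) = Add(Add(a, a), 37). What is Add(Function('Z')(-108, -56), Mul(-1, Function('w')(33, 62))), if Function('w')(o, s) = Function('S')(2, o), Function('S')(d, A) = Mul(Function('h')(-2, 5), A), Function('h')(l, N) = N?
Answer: -240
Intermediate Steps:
Function('S')(d, A) = Mul(5, A)
Function('Z')(J, a) = Add(37, Mul(2, a)) (Function('Z')(J, a) = Add(Mul(2, a), 37) = Add(37, Mul(2, a)))
Function('w')(o, s) = Mul(5, o)
Add(Function('Z')(-108, -56), Mul(-1, Function('w')(33, 62))) = Add(Add(37, Mul(2, -56)), Mul(-1, Mul(5, 33))) = Add(Add(37, -112), Mul(-1, 165)) = Add(-75, -165) = -240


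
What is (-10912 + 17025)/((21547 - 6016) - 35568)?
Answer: -6113/20037 ≈ -0.30509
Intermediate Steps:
(-10912 + 17025)/((21547 - 6016) - 35568) = 6113/(15531 - 35568) = 6113/(-20037) = 6113*(-1/20037) = -6113/20037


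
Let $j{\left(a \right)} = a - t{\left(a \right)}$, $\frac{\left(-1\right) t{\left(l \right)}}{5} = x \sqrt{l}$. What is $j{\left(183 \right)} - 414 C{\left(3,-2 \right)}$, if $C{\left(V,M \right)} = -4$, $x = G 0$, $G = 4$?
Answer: $1839$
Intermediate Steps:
$x = 0$ ($x = 4 \cdot 0 = 0$)
$t{\left(l \right)} = 0$ ($t{\left(l \right)} = - 5 \cdot 0 \sqrt{l} = \left(-5\right) 0 = 0$)
$j{\left(a \right)} = a$ ($j{\left(a \right)} = a - 0 = a + 0 = a$)
$j{\left(183 \right)} - 414 C{\left(3,-2 \right)} = 183 - 414 \left(-4\right) = 183 - -1656 = 183 + 1656 = 1839$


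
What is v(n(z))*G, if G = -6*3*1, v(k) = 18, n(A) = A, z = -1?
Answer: -324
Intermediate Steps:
G = -18 (G = -18*1 = -18)
v(n(z))*G = 18*(-18) = -324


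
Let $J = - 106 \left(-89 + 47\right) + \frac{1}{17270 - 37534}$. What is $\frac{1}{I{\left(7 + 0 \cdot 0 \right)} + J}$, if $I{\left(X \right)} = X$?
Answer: $\frac{20264}{90357175} \approx 0.00022427$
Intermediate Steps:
$J = \frac{90215327}{20264}$ ($J = \left(-106\right) \left(-42\right) + \frac{1}{-20264} = 4452 - \frac{1}{20264} = \frac{90215327}{20264} \approx 4452.0$)
$\frac{1}{I{\left(7 + 0 \cdot 0 \right)} + J} = \frac{1}{\left(7 + 0 \cdot 0\right) + \frac{90215327}{20264}} = \frac{1}{\left(7 + 0\right) + \frac{90215327}{20264}} = \frac{1}{7 + \frac{90215327}{20264}} = \frac{1}{\frac{90357175}{20264}} = \frac{20264}{90357175}$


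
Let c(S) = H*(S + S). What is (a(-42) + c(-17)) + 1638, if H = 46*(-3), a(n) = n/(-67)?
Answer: 424152/67 ≈ 6330.6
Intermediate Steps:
a(n) = -n/67 (a(n) = n*(-1/67) = -n/67)
H = -138
c(S) = -276*S (c(S) = -138*(S + S) = -276*S)
(a(-42) + c(-17)) + 1638 = (-1/67*(-42) - 276*(-17)) + 1638 = (42/67 + 4692) + 1638 = 314406/67 + 1638 = 424152/67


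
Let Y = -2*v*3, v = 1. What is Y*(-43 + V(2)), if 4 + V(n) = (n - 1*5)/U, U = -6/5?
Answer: 267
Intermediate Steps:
U = -6/5 (U = -6*⅕ = -6/5 ≈ -1.2000)
V(n) = ⅙ - 5*n/6 (V(n) = -4 + (n - 1*5)/(-6/5) = -4 + (n - 5)*(-⅚) = -4 + (-5 + n)*(-⅚) = -4 + (25/6 - 5*n/6) = ⅙ - 5*n/6)
Y = -6 (Y = -2*1*3 = -2*3 = -6)
Y*(-43 + V(2)) = -6*(-43 + (⅙ - ⅚*2)) = -6*(-43 + (⅙ - 5/3)) = -6*(-43 - 3/2) = -6*(-89/2) = 267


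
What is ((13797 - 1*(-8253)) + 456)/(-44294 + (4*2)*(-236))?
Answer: -3751/7697 ≈ -0.48733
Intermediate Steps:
((13797 - 1*(-8253)) + 456)/(-44294 + (4*2)*(-236)) = ((13797 + 8253) + 456)/(-44294 + 8*(-236)) = (22050 + 456)/(-44294 - 1888) = 22506/(-46182) = 22506*(-1/46182) = -3751/7697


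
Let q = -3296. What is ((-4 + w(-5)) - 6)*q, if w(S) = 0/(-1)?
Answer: 32960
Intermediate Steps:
w(S) = 0 (w(S) = 0*(-1) = 0)
((-4 + w(-5)) - 6)*q = ((-4 + 0) - 6)*(-3296) = (-4 - 6)*(-3296) = -10*(-3296) = 32960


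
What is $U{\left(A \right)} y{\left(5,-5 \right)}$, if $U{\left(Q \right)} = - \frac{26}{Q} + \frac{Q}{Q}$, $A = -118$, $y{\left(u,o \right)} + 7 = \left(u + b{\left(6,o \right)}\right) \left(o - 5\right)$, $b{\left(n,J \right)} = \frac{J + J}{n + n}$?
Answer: $- \frac{3504}{59} \approx -59.39$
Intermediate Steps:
$b{\left(n,J \right)} = \frac{J}{n}$ ($b{\left(n,J \right)} = \frac{2 J}{2 n} = 2 J \frac{1}{2 n} = \frac{J}{n}$)
$y{\left(u,o \right)} = -7 + \left(-5 + o\right) \left(u + \frac{o}{6}\right)$ ($y{\left(u,o \right)} = -7 + \left(u + \frac{o}{6}\right) \left(o - 5\right) = -7 + \left(u + o \frac{1}{6}\right) \left(-5 + o\right) = -7 + \left(u + \frac{o}{6}\right) \left(-5 + o\right) = -7 + \left(-5 + o\right) \left(u + \frac{o}{6}\right)$)
$U{\left(Q \right)} = 1 - \frac{26}{Q}$ ($U{\left(Q \right)} = - \frac{26}{Q} + 1 = 1 - \frac{26}{Q}$)
$U{\left(A \right)} y{\left(5,-5 \right)} = \frac{-26 - 118}{-118} \left(-7 - 25 - - \frac{25}{6} + \frac{\left(-5\right)^{2}}{6} - 25\right) = \left(- \frac{1}{118}\right) \left(-144\right) \left(-7 - 25 + \frac{25}{6} + \frac{1}{6} \cdot 25 - 25\right) = \frac{72 \left(-7 - 25 + \frac{25}{6} + \frac{25}{6} - 25\right)}{59} = \frac{72}{59} \left(- \frac{146}{3}\right) = - \frac{3504}{59}$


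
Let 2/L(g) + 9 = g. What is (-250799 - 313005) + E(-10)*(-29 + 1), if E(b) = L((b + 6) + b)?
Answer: -12967436/23 ≈ -5.6380e+5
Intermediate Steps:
L(g) = 2/(-9 + g)
E(b) = 2/(-3 + 2*b) (E(b) = 2/(-9 + ((b + 6) + b)) = 2/(-9 + ((6 + b) + b)) = 2/(-9 + (6 + 2*b)) = 2/(-3 + 2*b))
(-250799 - 313005) + E(-10)*(-29 + 1) = (-250799 - 313005) + (2/(-3 + 2*(-10)))*(-29 + 1) = -563804 + (2/(-3 - 20))*(-28) = -563804 + (2/(-23))*(-28) = -563804 + (2*(-1/23))*(-28) = -563804 - 2/23*(-28) = -563804 + 56/23 = -12967436/23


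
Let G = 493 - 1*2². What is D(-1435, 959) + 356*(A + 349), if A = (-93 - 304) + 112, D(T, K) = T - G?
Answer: 20860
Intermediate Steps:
G = 489 (G = 493 - 1*4 = 493 - 4 = 489)
D(T, K) = -489 + T (D(T, K) = T - 1*489 = T - 489 = -489 + T)
A = -285 (A = -397 + 112 = -285)
D(-1435, 959) + 356*(A + 349) = (-489 - 1435) + 356*(-285 + 349) = -1924 + 356*64 = -1924 + 22784 = 20860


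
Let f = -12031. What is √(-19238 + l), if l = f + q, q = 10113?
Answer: 2*I*√5289 ≈ 145.45*I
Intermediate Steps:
l = -1918 (l = -12031 + 10113 = -1918)
√(-19238 + l) = √(-19238 - 1918) = √(-21156) = 2*I*√5289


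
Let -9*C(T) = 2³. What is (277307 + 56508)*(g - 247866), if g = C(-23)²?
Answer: -6702031127830/81 ≈ -8.2741e+10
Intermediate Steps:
C(T) = -8/9 (C(T) = -⅑*2³ = -⅑*8 = -8/9)
g = 64/81 (g = (-8/9)² = 64/81 ≈ 0.79012)
(277307 + 56508)*(g - 247866) = (277307 + 56508)*(64/81 - 247866) = 333815*(-20077082/81) = -6702031127830/81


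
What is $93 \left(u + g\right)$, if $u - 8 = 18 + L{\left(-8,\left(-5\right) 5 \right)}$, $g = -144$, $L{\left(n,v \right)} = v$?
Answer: $-13299$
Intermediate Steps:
$u = 1$ ($u = 8 + \left(18 - 25\right) = 8 - 7 = 1$)
$93 \left(u + g\right) = 93 \left(1 - 144\right) = 93 \left(-143\right) = -13299$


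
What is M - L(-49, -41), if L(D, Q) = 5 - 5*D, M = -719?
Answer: -969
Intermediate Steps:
M - L(-49, -41) = -719 - (5 - 5*(-49)) = -719 - (5 + 245) = -719 - 1*250 = -719 - 250 = -969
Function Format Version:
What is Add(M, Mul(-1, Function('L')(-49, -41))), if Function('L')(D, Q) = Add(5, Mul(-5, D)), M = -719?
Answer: -969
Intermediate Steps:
Add(M, Mul(-1, Function('L')(-49, -41))) = Add(-719, Mul(-1, Add(5, Mul(-5, -49)))) = Add(-719, Mul(-1, Add(5, 245))) = Add(-719, Mul(-1, 250)) = Add(-719, -250) = -969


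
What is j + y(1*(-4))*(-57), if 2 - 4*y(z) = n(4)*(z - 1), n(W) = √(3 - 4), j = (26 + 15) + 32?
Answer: 89/2 - 285*I/4 ≈ 44.5 - 71.25*I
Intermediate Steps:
j = 73 (j = 41 + 32 = 73)
n(W) = I (n(W) = √(-1) = I)
y(z) = ½ - I*(-1 + z)/4 (y(z) = ½ - I*(z - 1)/4 = ½ - I*(-1 + z)/4)
j + y(1*(-4))*(-57) = 73 + (½ + I/4 - I*1*(-4)/4)*(-57) = 73 + (½ + I/4 - ¼*I*(-4))*(-57) = 73 + (½ + I/4 + I)*(-57) = 73 + (½ + 5*I/4)*(-57) = 73 + (-57/2 - 285*I/4) = 89/2 - 285*I/4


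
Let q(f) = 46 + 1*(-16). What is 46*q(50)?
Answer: 1380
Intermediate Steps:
q(f) = 30 (q(f) = 46 - 16 = 30)
46*q(50) = 46*30 = 1380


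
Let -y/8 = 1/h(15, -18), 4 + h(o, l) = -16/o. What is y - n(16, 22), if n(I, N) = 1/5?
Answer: 131/95 ≈ 1.3789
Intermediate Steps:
h(o, l) = -4 - 16/o
n(I, N) = ⅕
y = 30/19 (y = -8/(-4 - 16/15) = -8/(-76/15) = -8*(-15/76) = 30/19 ≈ 1.5789)
y - n(16, 22) = 30/19 - 1*⅕ = 30/19 - ⅕ = 131/95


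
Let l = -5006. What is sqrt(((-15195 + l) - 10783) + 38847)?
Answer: sqrt(7863) ≈ 88.674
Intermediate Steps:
sqrt(((-15195 + l) - 10783) + 38847) = sqrt(((-15195 - 5006) - 10783) + 38847) = sqrt((-20201 - 10783) + 38847) = sqrt(-30984 + 38847) = sqrt(7863)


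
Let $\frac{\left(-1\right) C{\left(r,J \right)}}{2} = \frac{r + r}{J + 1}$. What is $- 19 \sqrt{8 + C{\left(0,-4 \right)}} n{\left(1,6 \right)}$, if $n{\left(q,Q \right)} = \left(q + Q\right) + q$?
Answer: $- 304 \sqrt{2} \approx -429.92$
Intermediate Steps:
$n{\left(q,Q \right)} = Q + 2 q$ ($n{\left(q,Q \right)} = \left(Q + q\right) + q = Q + 2 q$)
$C{\left(r,J \right)} = - \frac{4 r}{1 + J}$ ($C{\left(r,J \right)} = - 2 \frac{r + r}{J + 1} = - 2 \frac{2 r}{1 + J} = - \frac{4 r}{1 + J}$)
$- 19 \sqrt{8 + C{\left(0,-4 \right)}} n{\left(1,6 \right)} = - 19 \sqrt{8 - \frac{0}{1 - 4}} \left(6 + 2 \cdot 1\right) = - 19 \sqrt{8 - \frac{0}{-3}} \left(6 + 2\right) = - 19 \sqrt{8 - 0 \left(- \frac{1}{3}\right)} 8 = - 19 \sqrt{8 + 0} \cdot 8 = - 19 \sqrt{8} \cdot 8 = - 19 \cdot 2 \sqrt{2} \cdot 8 = - 38 \sqrt{2} \cdot 8 = - 304 \sqrt{2}$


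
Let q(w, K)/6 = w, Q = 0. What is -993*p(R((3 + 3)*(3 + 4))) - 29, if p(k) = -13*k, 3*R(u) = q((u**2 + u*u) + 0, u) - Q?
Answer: 91085875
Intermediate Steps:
q(w, K) = 6*w
R(u) = 4*u**2 (R(u) = (6*((u**2 + u*u) + 0) - 1*0)/3 = (6*((u**2 + u**2) + 0) + 0)/3 = (6*(2*u**2 + 0) + 0)/3 = (6*(2*u**2) + 0)/3 = (12*u**2 + 0)/3 = (12*u**2)/3 = 4*u**2)
-993*p(R((3 + 3)*(3 + 4))) - 29 = -(-12909)*4*((3 + 3)*(3 + 4))**2 - 29 = -(-12909)*4*(6*7)**2 - 29 = -(-12909)*4*42**2 - 29 = -(-12909)*4*1764 - 29 = -(-12909)*7056 - 29 = -993*(-91728) - 29 = 91085904 - 29 = 91085875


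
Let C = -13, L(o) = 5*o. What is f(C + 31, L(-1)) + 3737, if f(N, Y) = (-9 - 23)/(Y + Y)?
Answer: 18701/5 ≈ 3740.2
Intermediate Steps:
f(N, Y) = -16/Y (f(N, Y) = -32*1/(2*Y) = -16/Y)
f(C + 31, L(-1)) + 3737 = -16/(5*(-1)) + 3737 = -16/(-5) + 3737 = -16*(-⅕) + 3737 = 16/5 + 3737 = 18701/5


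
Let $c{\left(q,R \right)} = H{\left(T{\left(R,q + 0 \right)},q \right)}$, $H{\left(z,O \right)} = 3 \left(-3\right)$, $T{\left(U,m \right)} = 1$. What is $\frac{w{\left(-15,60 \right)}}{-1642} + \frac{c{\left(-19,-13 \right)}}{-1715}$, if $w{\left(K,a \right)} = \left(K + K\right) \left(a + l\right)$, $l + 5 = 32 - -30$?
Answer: $\frac{3017214}{1408015} \approx 2.1429$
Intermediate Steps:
$l = 57$ ($l = -5 + \left(32 - -30\right) = -5 + \left(32 + 30\right) = -5 + 62 = 57$)
$w{\left(K,a \right)} = 2 K \left(57 + a\right)$ ($w{\left(K,a \right)} = \left(K + K\right) \left(a + 57\right) = 2 K \left(57 + a\right)$)
$H{\left(z,O \right)} = -9$
$c{\left(q,R \right)} = -9$
$\frac{w{\left(-15,60 \right)}}{-1642} + \frac{c{\left(-19,-13 \right)}}{-1715} = \frac{2 \left(-15\right) \left(57 + 60\right)}{-1642} - \frac{9}{-1715} = 2 \left(-15\right) 117 \left(- \frac{1}{1642}\right) - - \frac{9}{1715} = \left(-3510\right) \left(- \frac{1}{1642}\right) + \frac{9}{1715} = \frac{1755}{821} + \frac{9}{1715} = \frac{3017214}{1408015}$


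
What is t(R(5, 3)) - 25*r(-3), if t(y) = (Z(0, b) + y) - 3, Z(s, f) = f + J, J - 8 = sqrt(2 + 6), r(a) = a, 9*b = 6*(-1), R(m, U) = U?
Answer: 247/3 + 2*sqrt(2) ≈ 85.162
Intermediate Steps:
b = -2/3 (b = (6*(-1))/9 = (1/9)*(-6) = -2/3 ≈ -0.66667)
J = 8 + 2*sqrt(2) (J = 8 + sqrt(2 + 6) = 8 + sqrt(8) = 8 + 2*sqrt(2) ≈ 10.828)
Z(s, f) = 8 + f + 2*sqrt(2) (Z(s, f) = f + (8 + 2*sqrt(2)) = 8 + f + 2*sqrt(2))
t(y) = 13/3 + y + 2*sqrt(2) (t(y) = ((8 - 2/3 + 2*sqrt(2)) + y) - 3 = ((22/3 + 2*sqrt(2)) + y) - 3 = (22/3 + y + 2*sqrt(2)) - 3 = 13/3 + y + 2*sqrt(2))
t(R(5, 3)) - 25*r(-3) = (13/3 + 3 + 2*sqrt(2)) - 25*(-3) = (22/3 + 2*sqrt(2)) + 75 = 247/3 + 2*sqrt(2)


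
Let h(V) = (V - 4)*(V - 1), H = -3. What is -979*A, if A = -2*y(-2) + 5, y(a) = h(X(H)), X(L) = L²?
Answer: 73425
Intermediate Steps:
h(V) = (-1 + V)*(-4 + V) (h(V) = (-4 + V)*(-1 + V) = (-1 + V)*(-4 + V))
y(a) = 40 (y(a) = 4 + ((-3)²)² - 5*(-3)² = 4 + 9² - 5*9 = 4 + 81 - 45 = 40)
A = -75 (A = -2*40 + 5 = -80 + 5 = -75)
-979*A = -979*(-75) = 73425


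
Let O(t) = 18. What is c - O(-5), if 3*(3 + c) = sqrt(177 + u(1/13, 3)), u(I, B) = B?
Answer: -21 + 2*sqrt(5) ≈ -16.528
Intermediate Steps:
c = -3 + 2*sqrt(5) (c = -3 + sqrt(177 + 3)/3 = -3 + sqrt(180)/3 = -3 + (6*sqrt(5))/3 = -3 + 2*sqrt(5) ≈ 1.4721)
c - O(-5) = (-3 + 2*sqrt(5)) - 1*18 = (-3 + 2*sqrt(5)) - 18 = -21 + 2*sqrt(5)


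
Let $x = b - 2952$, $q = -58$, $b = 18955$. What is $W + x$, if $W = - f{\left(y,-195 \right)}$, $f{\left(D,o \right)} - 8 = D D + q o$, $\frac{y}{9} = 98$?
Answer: $-773239$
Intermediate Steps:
$y = 882$ ($y = 9 \cdot 98 = 882$)
$f{\left(D,o \right)} = 8 + D^{2} - 58 o$ ($f{\left(D,o \right)} = 8 + \left(D D - 58 o\right) = 8 + \left(D^{2} - 58 o\right) = 8 + D^{2} - 58 o$)
$W = -789242$ ($W = - (8 + 882^{2} - -11310) = - (8 + 777924 + 11310) = \left(-1\right) 789242 = -789242$)
$x = 16003$ ($x = 18955 - 2952 = 16003$)
$W + x = -789242 + 16003 = -773239$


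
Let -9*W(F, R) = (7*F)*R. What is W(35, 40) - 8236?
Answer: -83924/9 ≈ -9324.9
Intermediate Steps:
W(F, R) = -7*F*R/9
W(35, 40) - 8236 = -7/9*35*40 - 8236 = -9800/9 - 8236 = -83924/9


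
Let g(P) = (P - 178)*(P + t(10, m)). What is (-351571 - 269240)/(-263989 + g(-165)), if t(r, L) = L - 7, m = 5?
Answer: 620811/206708 ≈ 3.0033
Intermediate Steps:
t(r, L) = -7 + L
g(P) = (-178 + P)*(-2 + P) (g(P) = (P - 178)*(P + (-7 + 5)) = (-178 + P)*(P - 2) = (-178 + P)*(-2 + P))
(-351571 - 269240)/(-263989 + g(-165)) = (-351571 - 269240)/(-263989 + (356 + (-165)² - 180*(-165))) = -620811/(-263989 + (356 + 27225 + 29700)) = -620811/(-263989 + 57281) = -620811/(-206708) = -620811*(-1/206708) = 620811/206708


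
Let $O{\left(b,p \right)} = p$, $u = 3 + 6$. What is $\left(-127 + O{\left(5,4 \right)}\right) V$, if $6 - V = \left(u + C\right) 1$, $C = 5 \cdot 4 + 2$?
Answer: $3075$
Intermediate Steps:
$u = 9$
$C = 22$ ($C = 20 + 2 = 22$)
$V = -25$ ($V = 6 - \left(9 + 22\right) 1 = 6 - 31 \cdot 1 = 6 - 31 = -25$)
$\left(-127 + O{\left(5,4 \right)}\right) V = \left(-127 + 4\right) \left(-25\right) = \left(-123\right) \left(-25\right) = 3075$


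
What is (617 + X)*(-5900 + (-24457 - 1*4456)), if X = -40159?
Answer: 1376575646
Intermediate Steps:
(617 + X)*(-5900 + (-24457 - 1*4456)) = (617 - 40159)*(-5900 + (-24457 - 1*4456)) = -39542*(-5900 + (-24457 - 4456)) = -39542*(-5900 - 28913) = -39542*(-34813) = 1376575646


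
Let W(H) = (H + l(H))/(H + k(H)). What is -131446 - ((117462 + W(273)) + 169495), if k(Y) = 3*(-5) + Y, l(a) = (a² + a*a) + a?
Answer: -74107199/177 ≈ -4.1868e+5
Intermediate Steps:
l(a) = a + 2*a² (l(a) = (a² + a²) + a = 2*a² + a = a + 2*a²)
k(Y) = -15 + Y
W(H) = (H + H*(1 + 2*H))/(-15 + 2*H) (W(H) = (H + H*(1 + 2*H))/(H + (-15 + H)) = (H + H*(1 + 2*H))/(-15 + 2*H))
-131446 - ((117462 + W(273)) + 169495) = -131446 - ((117462 + 2*273*(1 + 273)/(-15 + 2*273)) + 169495) = -131446 - ((117462 + 2*273*274/(-15 + 546)) + 169495) = -131446 - ((117462 + 2*273*274/531) + 169495) = -131446 - ((117462 + 2*273*(1/531)*274) + 169495) = -131446 - ((117462 + 49868/177) + 169495) = -131446 - (20840642/177 + 169495) = -131446 - 1*50841257/177 = -131446 - 50841257/177 = -74107199/177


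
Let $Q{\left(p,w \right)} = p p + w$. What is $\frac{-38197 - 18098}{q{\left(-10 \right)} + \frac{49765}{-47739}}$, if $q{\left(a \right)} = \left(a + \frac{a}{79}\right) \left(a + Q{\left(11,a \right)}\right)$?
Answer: $\frac{42461978679}{772248527} \approx 54.985$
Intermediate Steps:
$Q{\left(p,w \right)} = w + p^{2}$ ($Q{\left(p,w \right)} = p^{2} + w = w + p^{2}$)
$q{\left(a \right)} = \frac{80 a \left(121 + 2 a\right)}{79}$ ($q{\left(a \right)} = \left(a + \frac{a}{79}\right) \left(a + \left(a + 11^{2}\right)\right) = \left(a + a \frac{1}{79}\right) \left(a + \left(a + 121\right)\right) = \left(a + \frac{a}{79}\right) \left(a + \left(121 + a\right)\right) = \frac{80 a}{79} \left(121 + 2 a\right) = \frac{80 a \left(121 + 2 a\right)}{79}$)
$\frac{-38197 - 18098}{q{\left(-10 \right)} + \frac{49765}{-47739}} = \frac{-38197 - 18098}{\frac{80}{79} \left(-10\right) \left(121 + 2 \left(-10\right)\right) + \frac{49765}{-47739}} = - \frac{56295}{\frac{80}{79} \left(-10\right) \left(121 - 20\right) + 49765 \left(- \frac{1}{47739}\right)} = - \frac{56295}{\frac{80}{79} \left(-10\right) 101 - \frac{49765}{47739}} = - \frac{56295}{- \frac{80800}{79} - \frac{49765}{47739}} = - \frac{56295}{- \frac{3861242635}{3771381}} = \left(-56295\right) \left(- \frac{3771381}{3861242635}\right) = \frac{42461978679}{772248527}$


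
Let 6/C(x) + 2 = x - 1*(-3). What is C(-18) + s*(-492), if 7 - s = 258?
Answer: 2099358/17 ≈ 1.2349e+5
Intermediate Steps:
C(x) = 6/(1 + x) (C(x) = 6/(-2 + (x - 1*(-3))) = 6/(-2 + (x + 3)) = 6/(-2 + (3 + x)) = 6/(1 + x))
s = -251 (s = 7 - 1*258 = 7 - 258 = -251)
C(-18) + s*(-492) = 6/(1 - 18) - 251*(-492) = 6/(-17) + 123492 = 6*(-1/17) + 123492 = -6/17 + 123492 = 2099358/17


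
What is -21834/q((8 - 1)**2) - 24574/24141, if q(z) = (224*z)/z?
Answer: -266299585/2703792 ≈ -98.491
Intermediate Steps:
q(z) = 224
-21834/q((8 - 1)**2) - 24574/24141 = -21834/224 - 24574/24141 = -21834*1/224 - 24574*1/24141 = -10917/112 - 24574/24141 = -266299585/2703792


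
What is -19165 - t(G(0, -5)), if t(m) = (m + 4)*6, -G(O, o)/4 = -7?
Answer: -19357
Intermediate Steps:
G(O, o) = 28 (G(O, o) = -4*(-7) = 28)
t(m) = 24 + 6*m (t(m) = (4 + m)*6 = 24 + 6*m)
-19165 - t(G(0, -5)) = -19165 - (24 + 6*28) = -19165 - (24 + 168) = -19165 - 1*192 = -19165 - 192 = -19357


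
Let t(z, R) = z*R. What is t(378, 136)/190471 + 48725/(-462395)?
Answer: 2898020537/17614567609 ≈ 0.16452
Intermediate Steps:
t(z, R) = R*z
t(378, 136)/190471 + 48725/(-462395) = (136*378)/190471 + 48725/(-462395) = 51408*(1/190471) + 48725*(-1/462395) = 51408/190471 - 9745/92479 = 2898020537/17614567609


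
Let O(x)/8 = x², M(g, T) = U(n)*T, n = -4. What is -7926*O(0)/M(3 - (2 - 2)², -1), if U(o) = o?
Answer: 0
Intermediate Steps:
M(g, T) = -4*T
O(x) = 8*x²
-7926*O(0)/M(3 - (2 - 2)², -1) = -7926*8*0²/((-4*(-1))) = -7926*8*0/4 = -0/4 = -7926*0 = 0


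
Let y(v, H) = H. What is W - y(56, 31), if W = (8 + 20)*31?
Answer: 837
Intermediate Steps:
W = 868 (W = 28*31 = 868)
W - y(56, 31) = 868 - 1*31 = 868 - 31 = 837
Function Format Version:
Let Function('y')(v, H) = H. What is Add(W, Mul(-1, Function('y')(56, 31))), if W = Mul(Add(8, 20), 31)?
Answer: 837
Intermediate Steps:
W = 868 (W = Mul(28, 31) = 868)
Add(W, Mul(-1, Function('y')(56, 31))) = Add(868, Mul(-1, 31)) = Add(868, -31) = 837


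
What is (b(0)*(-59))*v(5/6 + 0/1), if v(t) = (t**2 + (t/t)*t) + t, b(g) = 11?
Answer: -55165/36 ≈ -1532.4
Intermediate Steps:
v(t) = t**2 + 2*t (v(t) = (t**2 + 1*t) + t = (t**2 + t) + t = (t + t**2) + t = t**2 + 2*t)
(b(0)*(-59))*v(5/6 + 0/1) = (11*(-59))*((5/6 + 0/1)*(2 + (5/6 + 0/1))) = -649*(5*(1/6) + 0*1)*(2 + (5*(1/6) + 0*1)) = -649*(5/6 + 0)*(2 + (5/6 + 0)) = -3245*(2 + 5/6)/6 = -3245*17/(6*6) = -649*85/36 = -55165/36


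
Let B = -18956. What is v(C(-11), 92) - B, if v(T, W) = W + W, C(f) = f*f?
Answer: 19140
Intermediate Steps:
C(f) = f²
v(T, W) = 2*W
v(C(-11), 92) - B = 2*92 - 1*(-18956) = 184 + 18956 = 19140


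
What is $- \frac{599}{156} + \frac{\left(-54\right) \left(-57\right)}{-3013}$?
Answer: $- \frac{2284955}{470028} \approx -4.8613$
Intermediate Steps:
$- \frac{599}{156} + \frac{\left(-54\right) \left(-57\right)}{-3013} = \left(-599\right) \frac{1}{156} + 3078 \left(- \frac{1}{3013}\right) = - \frac{599}{156} - \frac{3078}{3013} = - \frac{2284955}{470028}$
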